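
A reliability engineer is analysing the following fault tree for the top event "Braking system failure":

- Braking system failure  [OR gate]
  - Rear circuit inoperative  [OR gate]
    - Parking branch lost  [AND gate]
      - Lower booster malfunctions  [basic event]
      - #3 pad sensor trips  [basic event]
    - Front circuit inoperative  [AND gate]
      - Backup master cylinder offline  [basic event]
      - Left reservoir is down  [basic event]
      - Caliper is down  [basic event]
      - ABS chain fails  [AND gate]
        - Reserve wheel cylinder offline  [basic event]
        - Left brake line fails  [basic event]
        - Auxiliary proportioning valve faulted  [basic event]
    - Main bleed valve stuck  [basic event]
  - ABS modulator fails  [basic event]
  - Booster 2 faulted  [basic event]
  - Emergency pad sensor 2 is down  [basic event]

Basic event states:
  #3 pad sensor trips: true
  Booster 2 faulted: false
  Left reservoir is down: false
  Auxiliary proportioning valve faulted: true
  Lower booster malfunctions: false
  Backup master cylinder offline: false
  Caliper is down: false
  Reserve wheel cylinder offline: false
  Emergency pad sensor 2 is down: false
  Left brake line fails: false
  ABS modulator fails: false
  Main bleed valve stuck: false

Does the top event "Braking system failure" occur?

Parking branch lost [AND]: Lower booster malfunctions=not, #3 pad sensor trips=occurs → not all inputs occur → does not occur.
ABS chain fails [AND]: Reserve wheel cylinder offline=not, Left brake line fails=not, Auxiliary proportioning valve faulted=occurs → not all inputs occur → does not occur.
Front circuit inoperative [AND]: Backup master cylinder offline=not, Left reservoir is down=not, Caliper is down=not, ABS chain fails=not → not all inputs occur → does not occur.
Rear circuit inoperative [OR]: Parking branch lost=not, Front circuit inoperative=not, Main bleed valve stuck=not → no input occurs → does not occur.
Braking system failure [OR]: Rear circuit inoperative=not, ABS modulator fails=not, Booster 2 faulted=not, Emergency pad sensor 2 is down=not → no input occurs → does not occur.

No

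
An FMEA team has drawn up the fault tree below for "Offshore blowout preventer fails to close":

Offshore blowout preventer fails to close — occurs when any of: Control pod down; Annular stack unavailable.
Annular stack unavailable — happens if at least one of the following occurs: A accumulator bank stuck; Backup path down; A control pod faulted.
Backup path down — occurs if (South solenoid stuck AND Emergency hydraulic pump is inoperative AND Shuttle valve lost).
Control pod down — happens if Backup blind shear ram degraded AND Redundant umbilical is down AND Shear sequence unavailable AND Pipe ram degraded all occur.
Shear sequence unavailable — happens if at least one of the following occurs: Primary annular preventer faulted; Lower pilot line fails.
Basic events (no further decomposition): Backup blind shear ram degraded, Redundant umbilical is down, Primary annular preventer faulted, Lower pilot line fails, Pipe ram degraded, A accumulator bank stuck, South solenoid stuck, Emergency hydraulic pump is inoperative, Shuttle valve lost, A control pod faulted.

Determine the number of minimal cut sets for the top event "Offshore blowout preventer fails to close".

Shear sequence unavailable [OR]: union of children's cut sets → 2 cut set(s).
Control pod down [AND]: one cut set from each child combined → 1 × 1 × 2 × 1 = 2 cut set(s).
Backup path down [AND]: one cut set from each child combined → 1 × 1 × 1 = 1 cut set(s).
Annular stack unavailable [OR]: union of children's cut sets → 3 cut set(s).
Offshore blowout preventer fails to close [OR]: union of children's cut sets → 5 cut set(s).
Minimal cut sets: {Backup blind shear ram degraded, Pipe ram degraded, Primary annular preventer faulted, Redundant umbilical is down}; {Backup blind shear ram degraded, Lower pilot line fails, Pipe ram degraded, Redundant umbilical is down}; {A accumulator bank stuck}; {Emergency hydraulic pump is inoperative, Shuttle valve lost, South solenoid stuck}; {A control pod faulted}.

5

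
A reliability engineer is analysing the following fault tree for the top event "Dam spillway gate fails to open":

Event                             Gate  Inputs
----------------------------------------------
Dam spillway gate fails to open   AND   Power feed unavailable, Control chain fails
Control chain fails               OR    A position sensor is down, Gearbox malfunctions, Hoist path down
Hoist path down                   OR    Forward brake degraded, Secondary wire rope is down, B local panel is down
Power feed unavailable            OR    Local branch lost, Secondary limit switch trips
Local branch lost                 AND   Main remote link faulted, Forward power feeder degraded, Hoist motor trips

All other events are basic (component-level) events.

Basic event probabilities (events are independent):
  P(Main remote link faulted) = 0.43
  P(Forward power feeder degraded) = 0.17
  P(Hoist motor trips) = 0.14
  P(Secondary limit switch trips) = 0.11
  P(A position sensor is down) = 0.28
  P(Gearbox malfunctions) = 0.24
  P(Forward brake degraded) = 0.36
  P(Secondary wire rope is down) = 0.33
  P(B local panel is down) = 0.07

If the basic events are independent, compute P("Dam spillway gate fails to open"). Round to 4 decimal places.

P(Local branch lost) [AND] = 0.43 × 0.17 × 0.14 = 0.010234
P(Power feed unavailable) [OR] = 1 − (1−0.010234) × (1−0.11) = 0.119108
P(Hoist path down) [OR] = 1 − (1−0.36) × (1−0.33) × (1−0.07) = 0.601216
P(Control chain fails) [OR] = 1 − (1−0.28) × (1−0.24) × (1−0.601216) = 0.781785
P(Dam spillway gate fails to open) [AND] = 0.119108 × 0.781785 = 0.093117
Rounded to 4 decimal places: P(Dam spillway gate fails to open) ≈ 0.0931.

0.0931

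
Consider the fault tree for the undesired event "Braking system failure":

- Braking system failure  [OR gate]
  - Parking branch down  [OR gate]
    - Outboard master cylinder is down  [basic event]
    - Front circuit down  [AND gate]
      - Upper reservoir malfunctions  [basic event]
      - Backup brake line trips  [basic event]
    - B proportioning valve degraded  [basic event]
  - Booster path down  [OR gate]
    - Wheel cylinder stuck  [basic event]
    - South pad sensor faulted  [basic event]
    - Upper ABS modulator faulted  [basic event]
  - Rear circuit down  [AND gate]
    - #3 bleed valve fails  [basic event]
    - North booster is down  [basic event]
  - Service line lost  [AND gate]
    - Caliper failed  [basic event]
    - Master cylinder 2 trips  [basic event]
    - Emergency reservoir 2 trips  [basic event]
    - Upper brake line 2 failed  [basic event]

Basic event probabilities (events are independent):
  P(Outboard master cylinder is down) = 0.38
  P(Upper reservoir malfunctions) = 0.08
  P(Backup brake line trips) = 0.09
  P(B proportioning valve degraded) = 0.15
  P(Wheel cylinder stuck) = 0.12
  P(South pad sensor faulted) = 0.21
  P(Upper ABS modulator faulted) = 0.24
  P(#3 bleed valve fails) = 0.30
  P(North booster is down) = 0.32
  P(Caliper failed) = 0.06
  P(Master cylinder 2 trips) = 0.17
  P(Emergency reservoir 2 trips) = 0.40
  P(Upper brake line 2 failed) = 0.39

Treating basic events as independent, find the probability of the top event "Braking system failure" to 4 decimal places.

0.7505

P(Front circuit down) [AND] = 0.08 × 0.09 = 0.007200
P(Parking branch down) [OR] = 1 − (1−0.38) × (1−0.007200) × (1−0.15) = 0.476794
P(Booster path down) [OR] = 1 − (1−0.12) × (1−0.21) × (1−0.24) = 0.471648
P(Rear circuit down) [AND] = 0.30 × 0.32 = 0.096000
P(Service line lost) [AND] = 0.06 × 0.17 × 0.40 × 0.39 = 0.001591
P(Braking system failure) [OR] = 1 − (1−0.476794) × (1−0.471648) × (1−0.096000) × (1−0.001591) = 0.750499
Rounded to 4 decimal places: P(Braking system failure) ≈ 0.7505.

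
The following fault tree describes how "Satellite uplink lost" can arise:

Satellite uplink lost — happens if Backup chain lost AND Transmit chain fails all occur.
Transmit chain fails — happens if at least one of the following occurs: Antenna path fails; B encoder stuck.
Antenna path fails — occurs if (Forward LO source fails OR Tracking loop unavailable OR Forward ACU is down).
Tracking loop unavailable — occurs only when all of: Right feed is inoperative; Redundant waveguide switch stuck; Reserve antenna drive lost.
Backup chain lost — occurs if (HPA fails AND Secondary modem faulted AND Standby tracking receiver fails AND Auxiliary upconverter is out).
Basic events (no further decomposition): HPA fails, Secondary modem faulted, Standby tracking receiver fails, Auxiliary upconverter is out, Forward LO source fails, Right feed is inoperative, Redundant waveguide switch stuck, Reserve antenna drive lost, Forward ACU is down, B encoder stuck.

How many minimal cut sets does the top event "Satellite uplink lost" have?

4

Backup chain lost [AND]: one cut set from each child combined → 1 × 1 × 1 × 1 = 1 cut set(s).
Tracking loop unavailable [AND]: one cut set from each child combined → 1 × 1 × 1 = 1 cut set(s).
Antenna path fails [OR]: union of children's cut sets → 3 cut set(s).
Transmit chain fails [OR]: union of children's cut sets → 4 cut set(s).
Satellite uplink lost [AND]: one cut set from each child combined → 1 × 4 = 4 cut set(s).
Minimal cut sets: {Auxiliary upconverter is out, Forward LO source fails, HPA fails, Secondary modem faulted, Standby tracking receiver fails}; {Auxiliary upconverter is out, HPA fails, Redundant waveguide switch stuck, Reserve antenna drive lost, Right feed is inoperative, Secondary modem faulted, Standby tracking receiver fails}; {Auxiliary upconverter is out, Forward ACU is down, HPA fails, Secondary modem faulted, Standby tracking receiver fails}; {Auxiliary upconverter is out, B encoder stuck, HPA fails, Secondary modem faulted, Standby tracking receiver fails}.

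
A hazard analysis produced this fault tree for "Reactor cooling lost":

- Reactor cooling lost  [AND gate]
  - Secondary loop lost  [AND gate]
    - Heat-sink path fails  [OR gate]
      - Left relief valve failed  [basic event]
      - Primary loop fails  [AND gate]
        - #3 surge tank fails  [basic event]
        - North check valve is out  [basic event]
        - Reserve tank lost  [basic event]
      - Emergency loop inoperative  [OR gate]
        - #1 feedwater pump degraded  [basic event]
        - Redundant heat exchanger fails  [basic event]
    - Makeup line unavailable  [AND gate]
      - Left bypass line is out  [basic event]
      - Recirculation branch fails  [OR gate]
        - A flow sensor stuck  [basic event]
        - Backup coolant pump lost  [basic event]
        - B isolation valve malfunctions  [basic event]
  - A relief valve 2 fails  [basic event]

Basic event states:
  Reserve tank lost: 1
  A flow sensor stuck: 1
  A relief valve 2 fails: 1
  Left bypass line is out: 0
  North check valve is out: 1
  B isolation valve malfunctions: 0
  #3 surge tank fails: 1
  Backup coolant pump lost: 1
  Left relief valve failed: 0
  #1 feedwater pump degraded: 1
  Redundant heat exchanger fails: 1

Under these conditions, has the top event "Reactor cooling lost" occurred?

Primary loop fails [AND]: #3 surge tank fails=occurs, North check valve is out=occurs, Reserve tank lost=occurs → all inputs occur → occurs.
Emergency loop inoperative [OR]: #1 feedwater pump degraded=occurs, Redundant heat exchanger fails=occurs → at least one input occurs → occurs.
Heat-sink path fails [OR]: Left relief valve failed=not, Primary loop fails=occurs, Emergency loop inoperative=occurs → at least one input occurs → occurs.
Recirculation branch fails [OR]: A flow sensor stuck=occurs, Backup coolant pump lost=occurs, B isolation valve malfunctions=not → at least one input occurs → occurs.
Makeup line unavailable [AND]: Left bypass line is out=not, Recirculation branch fails=occurs → not all inputs occur → does not occur.
Secondary loop lost [AND]: Heat-sink path fails=occurs, Makeup line unavailable=not → not all inputs occur → does not occur.
Reactor cooling lost [AND]: Secondary loop lost=not, A relief valve 2 fails=occurs → not all inputs occur → does not occur.

No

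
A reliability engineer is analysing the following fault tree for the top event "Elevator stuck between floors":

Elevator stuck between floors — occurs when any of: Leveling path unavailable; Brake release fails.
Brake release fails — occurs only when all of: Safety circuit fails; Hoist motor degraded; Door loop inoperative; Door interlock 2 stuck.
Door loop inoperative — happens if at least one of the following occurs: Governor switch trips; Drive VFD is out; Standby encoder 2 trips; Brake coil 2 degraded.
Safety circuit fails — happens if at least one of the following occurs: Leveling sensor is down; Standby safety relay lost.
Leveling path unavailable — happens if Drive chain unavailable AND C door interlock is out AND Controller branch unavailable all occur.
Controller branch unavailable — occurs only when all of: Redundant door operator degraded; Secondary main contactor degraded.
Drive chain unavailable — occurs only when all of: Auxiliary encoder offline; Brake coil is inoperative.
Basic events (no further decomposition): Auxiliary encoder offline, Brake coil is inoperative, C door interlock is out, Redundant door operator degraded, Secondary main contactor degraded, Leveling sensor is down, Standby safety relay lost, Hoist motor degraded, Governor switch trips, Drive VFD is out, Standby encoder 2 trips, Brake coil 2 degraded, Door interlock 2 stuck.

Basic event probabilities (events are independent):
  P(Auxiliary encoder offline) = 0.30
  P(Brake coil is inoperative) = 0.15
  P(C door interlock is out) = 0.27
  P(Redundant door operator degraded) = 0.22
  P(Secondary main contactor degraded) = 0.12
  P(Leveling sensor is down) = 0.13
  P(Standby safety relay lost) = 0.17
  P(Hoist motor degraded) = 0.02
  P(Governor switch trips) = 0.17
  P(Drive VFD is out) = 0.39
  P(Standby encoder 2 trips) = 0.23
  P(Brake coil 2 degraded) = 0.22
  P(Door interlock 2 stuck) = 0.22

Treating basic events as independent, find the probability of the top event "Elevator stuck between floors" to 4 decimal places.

P(Drive chain unavailable) [AND] = 0.30 × 0.15 = 0.045000
P(Controller branch unavailable) [AND] = 0.22 × 0.12 = 0.026400
P(Leveling path unavailable) [AND] = 0.045000 × 0.27 × 0.026400 = 0.000321
P(Safety circuit fails) [OR] = 1 − (1−0.13) × (1−0.17) = 0.277900
P(Door loop inoperative) [OR] = 1 − (1−0.17) × (1−0.39) × (1−0.23) × (1−0.22) = 0.695916
P(Brake release fails) [AND] = 0.277900 × 0.02 × 0.695916 × 0.22 = 0.000851
P(Elevator stuck between floors) [OR] = 1 − (1−0.000321) × (1−0.000851) = 0.001172
Rounded to 4 decimal places: P(Elevator stuck between floors) ≈ 0.0012.

0.0012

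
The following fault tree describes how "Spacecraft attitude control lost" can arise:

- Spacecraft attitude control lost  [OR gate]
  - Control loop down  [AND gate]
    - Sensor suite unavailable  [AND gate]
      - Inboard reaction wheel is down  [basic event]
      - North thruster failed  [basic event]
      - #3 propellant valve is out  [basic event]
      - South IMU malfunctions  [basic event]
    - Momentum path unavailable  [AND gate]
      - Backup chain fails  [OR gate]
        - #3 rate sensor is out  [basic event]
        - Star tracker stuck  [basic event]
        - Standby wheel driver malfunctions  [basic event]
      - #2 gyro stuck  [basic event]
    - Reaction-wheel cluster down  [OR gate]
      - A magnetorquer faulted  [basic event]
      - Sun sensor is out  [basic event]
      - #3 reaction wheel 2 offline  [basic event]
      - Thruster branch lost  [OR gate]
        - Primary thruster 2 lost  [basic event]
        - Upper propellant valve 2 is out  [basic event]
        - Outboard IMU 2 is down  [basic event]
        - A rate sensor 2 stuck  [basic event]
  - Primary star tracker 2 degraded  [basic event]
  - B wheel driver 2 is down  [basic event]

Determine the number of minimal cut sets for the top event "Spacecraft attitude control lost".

23

Sensor suite unavailable [AND]: one cut set from each child combined → 1 × 1 × 1 × 1 = 1 cut set(s).
Backup chain fails [OR]: union of children's cut sets → 3 cut set(s).
Momentum path unavailable [AND]: one cut set from each child combined → 3 × 1 = 3 cut set(s).
Thruster branch lost [OR]: union of children's cut sets → 4 cut set(s).
Reaction-wheel cluster down [OR]: union of children's cut sets → 7 cut set(s).
Control loop down [AND]: one cut set from each child combined → 1 × 3 × 7 = 21 cut set(s).
Spacecraft attitude control lost [OR]: union of children's cut sets → 23 cut set(s).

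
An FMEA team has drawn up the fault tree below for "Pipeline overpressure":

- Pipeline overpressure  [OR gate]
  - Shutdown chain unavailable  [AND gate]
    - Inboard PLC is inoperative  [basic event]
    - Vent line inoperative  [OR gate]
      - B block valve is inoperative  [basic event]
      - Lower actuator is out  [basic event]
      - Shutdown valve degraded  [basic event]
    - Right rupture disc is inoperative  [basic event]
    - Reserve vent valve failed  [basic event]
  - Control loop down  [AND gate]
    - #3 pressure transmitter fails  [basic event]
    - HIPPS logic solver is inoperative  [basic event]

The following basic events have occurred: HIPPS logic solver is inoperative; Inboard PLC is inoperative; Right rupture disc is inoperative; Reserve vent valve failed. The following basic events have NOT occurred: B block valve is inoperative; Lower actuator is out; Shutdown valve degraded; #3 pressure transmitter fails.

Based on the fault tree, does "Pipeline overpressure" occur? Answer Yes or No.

No

Vent line inoperative [OR]: B block valve is inoperative=not, Lower actuator is out=not, Shutdown valve degraded=not → no input occurs → does not occur.
Shutdown chain unavailable [AND]: Inboard PLC is inoperative=occurs, Vent line inoperative=not, Right rupture disc is inoperative=occurs, Reserve vent valve failed=occurs → not all inputs occur → does not occur.
Control loop down [AND]: #3 pressure transmitter fails=not, HIPPS logic solver is inoperative=occurs → not all inputs occur → does not occur.
Pipeline overpressure [OR]: Shutdown chain unavailable=not, Control loop down=not → no input occurs → does not occur.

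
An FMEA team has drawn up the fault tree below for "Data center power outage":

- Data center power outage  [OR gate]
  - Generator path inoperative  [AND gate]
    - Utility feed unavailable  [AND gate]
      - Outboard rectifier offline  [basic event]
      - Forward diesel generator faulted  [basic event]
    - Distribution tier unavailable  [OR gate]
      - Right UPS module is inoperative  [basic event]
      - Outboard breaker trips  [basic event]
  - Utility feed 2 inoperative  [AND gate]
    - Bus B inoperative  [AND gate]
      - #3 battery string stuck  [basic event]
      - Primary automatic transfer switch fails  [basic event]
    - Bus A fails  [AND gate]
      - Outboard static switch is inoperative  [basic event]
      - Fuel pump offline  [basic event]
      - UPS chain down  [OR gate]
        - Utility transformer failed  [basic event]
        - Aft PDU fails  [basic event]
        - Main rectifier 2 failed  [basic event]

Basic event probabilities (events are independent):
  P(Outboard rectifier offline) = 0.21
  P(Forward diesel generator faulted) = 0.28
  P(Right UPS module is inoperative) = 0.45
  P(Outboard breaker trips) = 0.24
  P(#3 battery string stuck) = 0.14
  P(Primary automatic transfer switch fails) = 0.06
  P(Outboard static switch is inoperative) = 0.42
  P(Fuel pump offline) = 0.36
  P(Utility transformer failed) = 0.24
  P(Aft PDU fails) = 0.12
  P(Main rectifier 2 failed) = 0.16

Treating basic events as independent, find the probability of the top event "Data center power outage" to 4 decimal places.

P(Utility feed unavailable) [AND] = 0.21 × 0.28 = 0.058800
P(Distribution tier unavailable) [OR] = 1 − (1−0.45) × (1−0.24) = 0.582000
P(Generator path inoperative) [AND] = 0.058800 × 0.582000 = 0.034222
P(Bus B inoperative) [AND] = 0.14 × 0.06 = 0.008400
P(UPS chain down) [OR] = 1 − (1−0.24) × (1−0.12) × (1−0.16) = 0.438208
P(Bus A fails) [AND] = 0.42 × 0.36 × 0.438208 = 0.066257
P(Utility feed 2 inoperative) [AND] = 0.008400 × 0.066257 = 0.000557
P(Data center power outage) [OR] = 1 − (1−0.034222) × (1−0.000557) = 0.034760
Rounded to 4 decimal places: P(Data center power outage) ≈ 0.0348.

0.0348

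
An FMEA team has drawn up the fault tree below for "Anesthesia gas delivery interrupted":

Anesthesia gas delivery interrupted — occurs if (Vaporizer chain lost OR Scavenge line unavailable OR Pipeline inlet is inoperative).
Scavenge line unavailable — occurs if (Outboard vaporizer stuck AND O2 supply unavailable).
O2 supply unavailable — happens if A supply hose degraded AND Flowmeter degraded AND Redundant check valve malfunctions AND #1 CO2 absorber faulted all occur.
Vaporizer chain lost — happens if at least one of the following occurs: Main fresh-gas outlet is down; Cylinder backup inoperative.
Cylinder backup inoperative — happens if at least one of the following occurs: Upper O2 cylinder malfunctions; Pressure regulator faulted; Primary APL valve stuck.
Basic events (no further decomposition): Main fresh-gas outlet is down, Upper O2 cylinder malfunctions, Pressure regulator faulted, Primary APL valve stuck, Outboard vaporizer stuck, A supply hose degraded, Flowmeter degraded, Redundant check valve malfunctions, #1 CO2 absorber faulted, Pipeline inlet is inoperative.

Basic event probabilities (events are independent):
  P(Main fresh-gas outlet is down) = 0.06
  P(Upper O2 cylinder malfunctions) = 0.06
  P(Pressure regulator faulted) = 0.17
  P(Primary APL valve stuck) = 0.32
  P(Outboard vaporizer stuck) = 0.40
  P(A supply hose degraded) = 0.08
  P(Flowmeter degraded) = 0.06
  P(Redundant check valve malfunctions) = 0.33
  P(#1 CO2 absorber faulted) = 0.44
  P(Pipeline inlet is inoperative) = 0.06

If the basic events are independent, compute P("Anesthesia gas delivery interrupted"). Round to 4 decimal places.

0.5313

P(Cylinder backup inoperative) [OR] = 1 − (1−0.06) × (1−0.17) × (1−0.32) = 0.469464
P(Vaporizer chain lost) [OR] = 1 − (1−0.06) × (1−0.469464) = 0.501296
P(O2 supply unavailable) [AND] = 0.08 × 0.06 × 0.33 × 0.44 = 0.000697
P(Scavenge line unavailable) [AND] = 0.40 × 0.000697 = 0.000279
P(Anesthesia gas delivery interrupted) [OR] = 1 − (1−0.501296) × (1−0.000279) × (1−0.06) = 0.531349
Rounded to 4 decimal places: P(Anesthesia gas delivery interrupted) ≈ 0.5313.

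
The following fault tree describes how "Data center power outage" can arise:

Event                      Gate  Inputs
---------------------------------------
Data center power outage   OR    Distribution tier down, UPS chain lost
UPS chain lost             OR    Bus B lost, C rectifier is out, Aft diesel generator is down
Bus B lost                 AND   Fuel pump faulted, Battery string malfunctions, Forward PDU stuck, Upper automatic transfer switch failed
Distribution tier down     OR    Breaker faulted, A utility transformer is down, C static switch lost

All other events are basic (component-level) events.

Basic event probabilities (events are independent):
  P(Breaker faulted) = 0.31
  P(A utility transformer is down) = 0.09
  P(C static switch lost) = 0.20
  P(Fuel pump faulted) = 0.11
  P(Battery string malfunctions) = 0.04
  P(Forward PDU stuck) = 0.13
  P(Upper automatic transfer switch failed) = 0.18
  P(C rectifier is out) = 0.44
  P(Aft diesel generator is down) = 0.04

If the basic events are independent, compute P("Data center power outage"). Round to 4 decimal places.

0.7300

P(Distribution tier down) [OR] = 1 − (1−0.31) × (1−0.09) × (1−0.20) = 0.497680
P(Bus B lost) [AND] = 0.11 × 0.04 × 0.13 × 0.18 = 0.000103
P(UPS chain lost) [OR] = 1 − (1−0.000103) × (1−0.44) × (1−0.04) = 0.462455
P(Data center power outage) [OR] = 1 − (1−0.497680) × (1−0.462455) = 0.729980
Rounded to 4 decimal places: P(Data center power outage) ≈ 0.7300.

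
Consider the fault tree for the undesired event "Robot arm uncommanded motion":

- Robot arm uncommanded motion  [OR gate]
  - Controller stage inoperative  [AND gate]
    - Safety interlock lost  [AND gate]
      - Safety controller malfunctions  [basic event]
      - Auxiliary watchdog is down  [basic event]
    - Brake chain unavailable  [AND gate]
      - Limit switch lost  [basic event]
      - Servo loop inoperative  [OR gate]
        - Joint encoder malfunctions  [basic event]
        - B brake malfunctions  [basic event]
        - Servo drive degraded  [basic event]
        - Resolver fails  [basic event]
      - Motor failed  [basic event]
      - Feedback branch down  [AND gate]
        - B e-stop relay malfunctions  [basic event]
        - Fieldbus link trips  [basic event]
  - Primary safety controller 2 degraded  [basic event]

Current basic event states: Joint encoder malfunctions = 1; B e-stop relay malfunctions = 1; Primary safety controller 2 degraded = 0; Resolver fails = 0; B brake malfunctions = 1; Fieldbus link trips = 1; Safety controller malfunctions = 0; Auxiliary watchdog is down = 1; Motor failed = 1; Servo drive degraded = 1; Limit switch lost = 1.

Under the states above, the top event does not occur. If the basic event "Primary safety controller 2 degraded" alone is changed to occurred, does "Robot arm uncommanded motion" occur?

Counterfactual: set "Primary safety controller 2 degraded" to occurred.
Safety interlock lost [AND]: Safety controller malfunctions=not, Auxiliary watchdog is down=occurs → not all inputs occur → does not occur.
Servo loop inoperative [OR]: Joint encoder malfunctions=occurs, B brake malfunctions=occurs, Servo drive degraded=occurs, Resolver fails=not → at least one input occurs → occurs.
Feedback branch down [AND]: B e-stop relay malfunctions=occurs, Fieldbus link trips=occurs → all inputs occur → occurs.
Brake chain unavailable [AND]: Limit switch lost=occurs, Servo loop inoperative=occurs, Motor failed=occurs, Feedback branch down=occurs → all inputs occur → occurs.
Controller stage inoperative [AND]: Safety interlock lost=not, Brake chain unavailable=occurs → not all inputs occur → does not occur.
Robot arm uncommanded motion [OR]: Controller stage inoperative=not, Primary safety controller 2 degraded=occurs → at least one input occurs → occurs.

Yes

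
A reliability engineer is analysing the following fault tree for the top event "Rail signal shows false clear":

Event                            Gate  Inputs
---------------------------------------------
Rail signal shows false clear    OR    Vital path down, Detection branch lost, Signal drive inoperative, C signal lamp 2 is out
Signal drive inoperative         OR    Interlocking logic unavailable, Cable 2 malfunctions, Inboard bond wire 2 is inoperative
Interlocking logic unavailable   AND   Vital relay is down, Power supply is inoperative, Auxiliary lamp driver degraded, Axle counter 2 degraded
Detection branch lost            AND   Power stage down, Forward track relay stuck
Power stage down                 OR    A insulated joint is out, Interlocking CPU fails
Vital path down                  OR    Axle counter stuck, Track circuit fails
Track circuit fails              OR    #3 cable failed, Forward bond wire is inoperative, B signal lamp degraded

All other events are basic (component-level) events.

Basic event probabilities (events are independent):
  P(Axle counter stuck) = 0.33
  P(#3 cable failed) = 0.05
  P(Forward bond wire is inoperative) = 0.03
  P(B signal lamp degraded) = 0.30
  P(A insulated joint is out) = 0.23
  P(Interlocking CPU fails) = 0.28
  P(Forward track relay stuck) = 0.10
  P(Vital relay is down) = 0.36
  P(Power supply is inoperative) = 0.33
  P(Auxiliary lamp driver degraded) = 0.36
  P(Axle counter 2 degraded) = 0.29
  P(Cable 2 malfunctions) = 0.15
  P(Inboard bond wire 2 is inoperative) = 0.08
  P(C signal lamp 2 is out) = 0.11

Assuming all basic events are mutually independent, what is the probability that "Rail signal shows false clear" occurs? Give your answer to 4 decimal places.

0.7162

P(Track circuit fails) [OR] = 1 − (1−0.05) × (1−0.03) × (1−0.30) = 0.354950
P(Vital path down) [OR] = 1 − (1−0.33) × (1−0.354950) = 0.567817
P(Power stage down) [OR] = 1 − (1−0.23) × (1−0.28) = 0.445600
P(Detection branch lost) [AND] = 0.445600 × 0.10 = 0.044560
P(Interlocking logic unavailable) [AND] = 0.36 × 0.33 × 0.36 × 0.29 = 0.012403
P(Signal drive inoperative) [OR] = 1 − (1−0.012403) × (1−0.15) × (1−0.08) = 0.227699
P(Rail signal shows false clear) [OR] = 1 − (1−0.567817) × (1−0.044560) × (1−0.227699) × (1−0.11) = 0.716177
Rounded to 4 decimal places: P(Rail signal shows false clear) ≈ 0.7162.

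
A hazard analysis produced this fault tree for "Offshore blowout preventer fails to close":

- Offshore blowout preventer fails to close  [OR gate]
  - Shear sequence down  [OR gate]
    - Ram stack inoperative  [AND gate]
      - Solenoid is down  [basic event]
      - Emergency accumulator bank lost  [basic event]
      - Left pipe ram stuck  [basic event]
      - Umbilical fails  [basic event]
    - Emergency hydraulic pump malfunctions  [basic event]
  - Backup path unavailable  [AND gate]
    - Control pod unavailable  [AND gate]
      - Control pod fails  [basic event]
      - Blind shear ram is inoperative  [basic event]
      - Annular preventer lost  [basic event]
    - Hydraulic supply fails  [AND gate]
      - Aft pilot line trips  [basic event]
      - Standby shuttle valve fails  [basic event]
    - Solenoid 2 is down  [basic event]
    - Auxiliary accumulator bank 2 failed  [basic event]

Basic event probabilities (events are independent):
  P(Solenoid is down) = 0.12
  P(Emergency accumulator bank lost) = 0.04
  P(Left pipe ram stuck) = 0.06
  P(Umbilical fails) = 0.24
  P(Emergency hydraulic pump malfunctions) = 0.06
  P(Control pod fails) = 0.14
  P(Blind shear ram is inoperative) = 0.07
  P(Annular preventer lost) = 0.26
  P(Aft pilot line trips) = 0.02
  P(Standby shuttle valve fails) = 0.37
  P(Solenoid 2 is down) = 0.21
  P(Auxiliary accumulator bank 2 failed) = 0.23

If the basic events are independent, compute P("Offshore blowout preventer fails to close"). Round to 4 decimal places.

P(Ram stack inoperative) [AND] = 0.12 × 0.04 × 0.06 × 0.24 = 0.000069
P(Shear sequence down) [OR] = 1 − (1−0.000069) × (1−0.06) = 0.060065
P(Control pod unavailable) [AND] = 0.14 × 0.07 × 0.26 = 0.002548
P(Hydraulic supply fails) [AND] = 0.02 × 0.37 = 0.007400
P(Backup path unavailable) [AND] = 0.002548 × 0.007400 × 0.21 × 0.23 = 0.000001
P(Offshore blowout preventer fails to close) [OR] = 1 − (1−0.060065) × (1−0.000001) = 0.060066
Rounded to 4 decimal places: P(Offshore blowout preventer fails to close) ≈ 0.0601.

0.0601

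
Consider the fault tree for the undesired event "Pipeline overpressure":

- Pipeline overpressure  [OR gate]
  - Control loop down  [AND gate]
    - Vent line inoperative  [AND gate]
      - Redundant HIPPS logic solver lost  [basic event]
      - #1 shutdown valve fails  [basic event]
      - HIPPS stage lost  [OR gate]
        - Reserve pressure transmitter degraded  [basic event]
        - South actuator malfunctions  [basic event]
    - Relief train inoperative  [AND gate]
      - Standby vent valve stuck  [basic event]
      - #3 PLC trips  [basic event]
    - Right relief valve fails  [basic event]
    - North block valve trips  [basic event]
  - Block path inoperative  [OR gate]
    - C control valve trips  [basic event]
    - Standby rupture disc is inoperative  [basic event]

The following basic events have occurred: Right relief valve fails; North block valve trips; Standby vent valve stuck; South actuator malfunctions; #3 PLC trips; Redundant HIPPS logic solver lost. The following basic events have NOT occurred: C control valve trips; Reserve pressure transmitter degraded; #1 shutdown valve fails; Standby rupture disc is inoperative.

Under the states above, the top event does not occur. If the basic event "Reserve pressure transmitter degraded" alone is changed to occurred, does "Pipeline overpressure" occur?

Counterfactual: set "Reserve pressure transmitter degraded" to occurred.
HIPPS stage lost [OR]: Reserve pressure transmitter degraded=occurs, South actuator malfunctions=occurs → at least one input occurs → occurs.
Vent line inoperative [AND]: Redundant HIPPS logic solver lost=occurs, #1 shutdown valve fails=not, HIPPS stage lost=occurs → not all inputs occur → does not occur.
Relief train inoperative [AND]: Standby vent valve stuck=occurs, #3 PLC trips=occurs → all inputs occur → occurs.
Control loop down [AND]: Vent line inoperative=not, Relief train inoperative=occurs, Right relief valve fails=occurs, North block valve trips=occurs → not all inputs occur → does not occur.
Block path inoperative [OR]: C control valve trips=not, Standby rupture disc is inoperative=not → no input occurs → does not occur.
Pipeline overpressure [OR]: Control loop down=not, Block path inoperative=not → no input occurs → does not occur.

No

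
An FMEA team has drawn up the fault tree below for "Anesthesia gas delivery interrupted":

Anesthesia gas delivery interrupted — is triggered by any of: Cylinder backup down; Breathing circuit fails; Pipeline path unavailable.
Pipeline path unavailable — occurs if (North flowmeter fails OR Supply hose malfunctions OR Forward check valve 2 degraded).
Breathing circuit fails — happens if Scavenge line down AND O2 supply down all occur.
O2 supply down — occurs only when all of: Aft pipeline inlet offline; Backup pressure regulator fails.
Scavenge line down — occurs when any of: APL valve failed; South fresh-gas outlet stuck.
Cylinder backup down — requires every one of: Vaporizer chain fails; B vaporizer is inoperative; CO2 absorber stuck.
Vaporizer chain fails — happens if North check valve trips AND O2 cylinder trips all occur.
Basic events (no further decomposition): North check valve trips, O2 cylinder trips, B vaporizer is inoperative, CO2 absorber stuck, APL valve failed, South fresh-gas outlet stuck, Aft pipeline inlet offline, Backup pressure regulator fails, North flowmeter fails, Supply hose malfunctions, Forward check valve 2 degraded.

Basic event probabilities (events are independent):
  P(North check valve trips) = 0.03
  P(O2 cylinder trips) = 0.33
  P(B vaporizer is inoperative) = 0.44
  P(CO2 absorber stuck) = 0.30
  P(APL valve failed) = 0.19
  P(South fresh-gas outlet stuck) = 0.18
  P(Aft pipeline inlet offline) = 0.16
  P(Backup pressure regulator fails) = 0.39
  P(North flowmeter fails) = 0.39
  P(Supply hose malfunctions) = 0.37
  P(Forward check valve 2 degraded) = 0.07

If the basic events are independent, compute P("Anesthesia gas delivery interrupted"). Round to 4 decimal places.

P(Vaporizer chain fails) [AND] = 0.03 × 0.33 = 0.009900
P(Cylinder backup down) [AND] = 0.009900 × 0.44 × 0.30 = 0.001307
P(Scavenge line down) [OR] = 1 − (1−0.19) × (1−0.18) = 0.335800
P(O2 supply down) [AND] = 0.16 × 0.39 = 0.062400
P(Breathing circuit fails) [AND] = 0.335800 × 0.062400 = 0.020954
P(Pipeline path unavailable) [OR] = 1 − (1−0.39) × (1−0.37) × (1−0.07) = 0.642601
P(Anesthesia gas delivery interrupted) [OR] = 1 − (1−0.001307) × (1−0.020954) × (1−0.642601) = 0.650547
Rounded to 4 decimal places: P(Anesthesia gas delivery interrupted) ≈ 0.6505.

0.6505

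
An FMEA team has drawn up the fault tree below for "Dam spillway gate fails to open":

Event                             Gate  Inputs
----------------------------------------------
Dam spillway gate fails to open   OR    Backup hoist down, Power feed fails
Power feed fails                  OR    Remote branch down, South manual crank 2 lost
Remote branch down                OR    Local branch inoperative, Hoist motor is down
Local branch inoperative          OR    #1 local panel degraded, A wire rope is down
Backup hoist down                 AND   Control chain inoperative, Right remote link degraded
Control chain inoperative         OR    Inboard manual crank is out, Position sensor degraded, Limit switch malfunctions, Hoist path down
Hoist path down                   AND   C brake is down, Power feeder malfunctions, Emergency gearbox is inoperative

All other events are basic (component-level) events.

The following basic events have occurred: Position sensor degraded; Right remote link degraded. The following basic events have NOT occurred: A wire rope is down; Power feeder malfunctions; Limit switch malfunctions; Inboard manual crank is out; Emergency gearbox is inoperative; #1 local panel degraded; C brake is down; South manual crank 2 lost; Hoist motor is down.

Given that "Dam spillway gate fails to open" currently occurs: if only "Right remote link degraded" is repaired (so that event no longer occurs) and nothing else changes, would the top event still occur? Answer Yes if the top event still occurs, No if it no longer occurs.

Counterfactual: set "Right remote link degraded" to not occurred.
Hoist path down [AND]: C brake is down=not, Power feeder malfunctions=not, Emergency gearbox is inoperative=not → not all inputs occur → does not occur.
Control chain inoperative [OR]: Inboard manual crank is out=not, Position sensor degraded=occurs, Limit switch malfunctions=not, Hoist path down=not → at least one input occurs → occurs.
Backup hoist down [AND]: Control chain inoperative=occurs, Right remote link degraded=not → not all inputs occur → does not occur.
Local branch inoperative [OR]: #1 local panel degraded=not, A wire rope is down=not → no input occurs → does not occur.
Remote branch down [OR]: Local branch inoperative=not, Hoist motor is down=not → no input occurs → does not occur.
Power feed fails [OR]: Remote branch down=not, South manual crank 2 lost=not → no input occurs → does not occur.
Dam spillway gate fails to open [OR]: Backup hoist down=not, Power feed fails=not → no input occurs → does not occur.

No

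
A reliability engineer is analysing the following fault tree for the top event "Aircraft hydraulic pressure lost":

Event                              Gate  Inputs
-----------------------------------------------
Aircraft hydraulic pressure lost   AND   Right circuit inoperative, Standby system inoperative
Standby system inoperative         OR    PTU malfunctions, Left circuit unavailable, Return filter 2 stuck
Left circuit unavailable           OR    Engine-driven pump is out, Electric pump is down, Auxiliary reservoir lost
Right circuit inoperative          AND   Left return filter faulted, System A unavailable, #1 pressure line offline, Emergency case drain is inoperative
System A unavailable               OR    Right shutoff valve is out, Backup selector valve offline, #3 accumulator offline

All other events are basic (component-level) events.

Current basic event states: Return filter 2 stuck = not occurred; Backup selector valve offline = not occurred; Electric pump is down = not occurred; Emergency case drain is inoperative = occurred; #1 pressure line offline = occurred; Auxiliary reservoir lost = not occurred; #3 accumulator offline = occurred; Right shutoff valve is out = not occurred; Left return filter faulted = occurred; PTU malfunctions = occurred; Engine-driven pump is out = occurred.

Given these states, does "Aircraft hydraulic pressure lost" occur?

System A unavailable [OR]: Right shutoff valve is out=not, Backup selector valve offline=not, #3 accumulator offline=occurs → at least one input occurs → occurs.
Right circuit inoperative [AND]: Left return filter faulted=occurs, System A unavailable=occurs, #1 pressure line offline=occurs, Emergency case drain is inoperative=occurs → all inputs occur → occurs.
Left circuit unavailable [OR]: Engine-driven pump is out=occurs, Electric pump is down=not, Auxiliary reservoir lost=not → at least one input occurs → occurs.
Standby system inoperative [OR]: PTU malfunctions=occurs, Left circuit unavailable=occurs, Return filter 2 stuck=not → at least one input occurs → occurs.
Aircraft hydraulic pressure lost [AND]: Right circuit inoperative=occurs, Standby system inoperative=occurs → all inputs occur → occurs.

Yes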